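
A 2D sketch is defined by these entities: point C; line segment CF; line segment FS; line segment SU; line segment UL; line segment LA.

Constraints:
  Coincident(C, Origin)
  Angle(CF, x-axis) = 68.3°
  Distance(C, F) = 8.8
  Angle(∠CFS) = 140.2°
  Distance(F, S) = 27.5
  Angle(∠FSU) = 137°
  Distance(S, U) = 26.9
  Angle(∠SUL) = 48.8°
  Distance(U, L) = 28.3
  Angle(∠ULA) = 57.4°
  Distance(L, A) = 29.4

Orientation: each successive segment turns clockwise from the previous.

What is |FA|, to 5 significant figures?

32.665

C is at the origin; CF runs at 68.3° with length 8.8, so F = (3.2538, 8.1764). ∠CFS = 140.2° gives FS at 28.500° from the x-axis; with |FS| = 27.5, S = (27.421, 21.298). ∠FSU = 137.0° gives SU at -14.500° from the x-axis; with |SU| = 26.9, U = (53.464, 14.563). ∠SUL = 48.8° gives UL at -145.70° from the x-axis; with |UL| = 28.3, L = (30.086, -1.3848). ∠ULA = 57.4° gives LA at 91.700° from the x-axis; with |LA| = 29.4, A = (29.214, 28.002). Then |FA| = |A − F| = 32.665.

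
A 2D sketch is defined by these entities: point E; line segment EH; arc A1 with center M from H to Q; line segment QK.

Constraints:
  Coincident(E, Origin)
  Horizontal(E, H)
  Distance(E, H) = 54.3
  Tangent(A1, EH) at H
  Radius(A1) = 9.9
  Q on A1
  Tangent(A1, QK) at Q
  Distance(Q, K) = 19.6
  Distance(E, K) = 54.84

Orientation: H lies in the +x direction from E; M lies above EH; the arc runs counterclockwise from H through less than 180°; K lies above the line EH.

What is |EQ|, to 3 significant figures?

63.2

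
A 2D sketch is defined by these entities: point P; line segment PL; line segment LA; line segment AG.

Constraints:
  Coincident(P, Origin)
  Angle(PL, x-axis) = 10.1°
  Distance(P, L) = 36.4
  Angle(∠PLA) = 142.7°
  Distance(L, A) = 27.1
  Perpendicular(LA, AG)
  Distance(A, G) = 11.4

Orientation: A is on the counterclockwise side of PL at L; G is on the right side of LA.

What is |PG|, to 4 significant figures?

65.28

P is at the origin; PL runs at 10.1° with length 36.4, so L = 36.4·(cos 10.1°, sin 10.1°) = (35.84, 6.383). ∠PLA = 142.7°, so LA runs at 10.1° + (180° − 142.7°) = 47.40° from the x-axis; with |LA| = 27.1, A = L + 27.1·(cos 47.40°, sin 47.40°) = (54.18, 26.33). LA is perpendicular to AG; with |AG| = 11.4 on the right of LA, G = A + 11.4·(0.7361, -0.6769) = (62.57, 18.62). Then |PG| = |G − P| = 65.28.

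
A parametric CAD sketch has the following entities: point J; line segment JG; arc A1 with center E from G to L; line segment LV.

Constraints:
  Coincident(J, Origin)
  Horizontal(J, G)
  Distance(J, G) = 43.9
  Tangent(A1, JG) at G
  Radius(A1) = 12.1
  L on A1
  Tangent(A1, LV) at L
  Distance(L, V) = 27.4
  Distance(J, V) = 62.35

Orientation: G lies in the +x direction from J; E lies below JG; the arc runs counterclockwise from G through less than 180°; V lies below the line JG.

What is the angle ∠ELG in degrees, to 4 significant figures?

30.97°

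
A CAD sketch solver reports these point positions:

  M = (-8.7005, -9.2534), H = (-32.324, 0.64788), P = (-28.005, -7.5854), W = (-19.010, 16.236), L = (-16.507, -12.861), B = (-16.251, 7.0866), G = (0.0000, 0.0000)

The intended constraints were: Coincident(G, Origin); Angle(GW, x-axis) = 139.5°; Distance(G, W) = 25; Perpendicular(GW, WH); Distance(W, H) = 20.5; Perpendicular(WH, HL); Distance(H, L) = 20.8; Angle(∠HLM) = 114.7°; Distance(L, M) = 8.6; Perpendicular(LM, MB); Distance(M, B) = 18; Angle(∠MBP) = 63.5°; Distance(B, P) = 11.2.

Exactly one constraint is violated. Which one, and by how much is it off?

Distance(B, P) = 11.2 — off by 7.60.

G = (0.00, 0.00) ✓; GW at 139.5° ✓; |GW| = 25.00 ✓; ∠(GW, WH) = 90.00° ✓; |WH| = 20.50 ✓; ∠(WH, HL) = 90.00° ✓; |HL| = 20.80 ✓; ∠HLM = 114.7° ✓; |LM| = 8.600 ✓; ∠(LM, MB) = 90.00° ✓; |MB| = 18.00 ✓; ∠MBP = 63.50° ✓; |BP| = 18.80 ✗.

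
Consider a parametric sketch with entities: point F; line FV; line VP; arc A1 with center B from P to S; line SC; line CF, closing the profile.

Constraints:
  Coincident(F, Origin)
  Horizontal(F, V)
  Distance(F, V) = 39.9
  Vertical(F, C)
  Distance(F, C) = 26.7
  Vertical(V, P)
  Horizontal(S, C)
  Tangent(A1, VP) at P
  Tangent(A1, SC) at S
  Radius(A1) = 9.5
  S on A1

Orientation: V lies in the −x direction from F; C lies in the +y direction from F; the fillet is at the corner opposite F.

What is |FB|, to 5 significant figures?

34.928

F is at the origin; FV is horizontal with |FV| = 39.9 and V on the −x side, so V = (-39.900, 0.0000). FC is vertical with |FC| = 26.7 and C on the +y side, so C = (0.0000, 26.700). The virtual corner opposite F is at (-39.900, 26.700). The tangent condition forces BP to be normal to VP and the tangent condition forces BS to be normal to SC, with radius 9.5, so the center B sits 9.5 in from both sides at B = (-30.400, 17.200). Then |FB| = |B − F| = 34.928.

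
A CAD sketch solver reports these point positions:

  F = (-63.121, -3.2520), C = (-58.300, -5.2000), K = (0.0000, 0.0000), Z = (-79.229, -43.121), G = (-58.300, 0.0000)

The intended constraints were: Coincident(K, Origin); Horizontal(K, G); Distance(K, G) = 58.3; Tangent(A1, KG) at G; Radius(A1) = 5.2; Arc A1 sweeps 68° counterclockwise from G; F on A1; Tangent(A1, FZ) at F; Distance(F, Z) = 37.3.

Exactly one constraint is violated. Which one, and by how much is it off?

Distance(F, Z) = 37.3 — off by 5.70.

K = (0.00, 0.00) ✓; K.y = 0.00, G.y = 0.00 ✓; |KG| = 58.30 ✓; ∠(CG, GK) = 90.00° ✓; |CG| = 5.200 ✓; bearing(C→F) − bearing(C→G) = 68.00° ✓; |CF| = 5.200 ✓; ∠(CF, FZ) = 90.00° ✓; |FZ| = 43.00 ✗.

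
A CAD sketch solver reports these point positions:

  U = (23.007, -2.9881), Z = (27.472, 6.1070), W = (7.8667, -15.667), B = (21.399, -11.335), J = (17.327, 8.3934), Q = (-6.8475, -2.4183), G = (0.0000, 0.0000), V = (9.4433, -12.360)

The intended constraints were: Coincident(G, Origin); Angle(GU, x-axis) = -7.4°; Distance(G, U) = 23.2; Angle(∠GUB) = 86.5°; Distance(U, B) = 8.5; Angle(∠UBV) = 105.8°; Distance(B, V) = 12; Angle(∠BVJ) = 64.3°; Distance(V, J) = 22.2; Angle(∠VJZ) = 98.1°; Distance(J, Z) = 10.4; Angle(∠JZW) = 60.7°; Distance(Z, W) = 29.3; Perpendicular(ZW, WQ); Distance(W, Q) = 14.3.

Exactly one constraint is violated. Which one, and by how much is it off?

Distance(W, Q) = 14.3 — off by 5.50.

G = (0.00, 0.00) ✓; GU at -7.400° ✓; |GU| = 23.20 ✓; ∠GUB = 86.50° ✓; |UB| = 8.500 ✓; ∠UBV = 105.8° ✓; |BV| = 12.00 ✓; ∠BVJ = 64.30° ✓; |VJ| = 22.20 ✓; ∠VJZ = 98.10° ✓; |JZ| = 10.40 ✓; ∠JZW = 60.70° ✓; |ZW| = 29.30 ✓; ∠(ZW, WQ) = 90.00° ✓; |WQ| = 19.80 ✗.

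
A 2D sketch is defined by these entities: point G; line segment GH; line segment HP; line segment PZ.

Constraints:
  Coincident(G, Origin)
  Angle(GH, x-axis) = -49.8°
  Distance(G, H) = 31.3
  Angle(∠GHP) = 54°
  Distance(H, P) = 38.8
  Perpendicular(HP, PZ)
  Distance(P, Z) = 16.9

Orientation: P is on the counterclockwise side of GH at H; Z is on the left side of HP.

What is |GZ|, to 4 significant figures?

22.07

G is at the origin; GH runs at -49.8° with length 31.3, so H = 31.3·(cos -49.8°, sin -49.8°) = (20.20, -23.91). ∠GHP = 54.0°, so HP runs at -49.8° + (180° − 54.0°) = 76.20° from the x-axis; with |HP| = 38.8, P = H + 38.8·(cos 76.20°, sin 76.20°) = (29.46, 13.77). HP ⟂ PZ; with |PZ| = 16.9 on the left of HP, Z = P + 16.9·(-0.9711, 0.2385) = (13.05, 17.80). Then |GZ| = |Z − G| = 22.07.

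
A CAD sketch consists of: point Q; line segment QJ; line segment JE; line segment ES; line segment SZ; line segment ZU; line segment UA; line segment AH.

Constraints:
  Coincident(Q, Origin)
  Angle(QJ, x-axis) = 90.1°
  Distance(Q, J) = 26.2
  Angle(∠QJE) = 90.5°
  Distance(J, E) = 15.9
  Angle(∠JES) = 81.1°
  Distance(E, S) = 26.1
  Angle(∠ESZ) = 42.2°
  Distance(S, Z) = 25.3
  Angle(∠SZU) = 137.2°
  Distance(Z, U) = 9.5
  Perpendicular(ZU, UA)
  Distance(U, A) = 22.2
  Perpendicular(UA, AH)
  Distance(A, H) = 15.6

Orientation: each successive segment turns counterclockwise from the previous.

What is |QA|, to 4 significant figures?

34.82

Q is at the origin; QJ runs at 90.1° with length 26.2, so J = (-0.04573, 26.20). ∠QJE = 90.5° gives JE at 179.6° from the x-axis; with |JE| = 15.9, E = (-15.95, 26.31). ∠JES = 81.1° gives ES at -81.50° from the x-axis; with |ES| = 26.1, S = (-12.09, 0.4976). ∠ESZ = 42.2° gives SZ at 56.30° from the x-axis; with |SZ| = 25.3, Z = (1.950, 21.55). ∠SZU = 137.2° gives ZU at 99.10° from the x-axis; with |ZU| = 9.5, U = (0.4475, 30.93). ZU is perpendicular to UA, so UA runs at -170.9°; with |UA| = 22.2, A = (-21.47, 27.42). Then |QA| = |A − Q| = 34.82.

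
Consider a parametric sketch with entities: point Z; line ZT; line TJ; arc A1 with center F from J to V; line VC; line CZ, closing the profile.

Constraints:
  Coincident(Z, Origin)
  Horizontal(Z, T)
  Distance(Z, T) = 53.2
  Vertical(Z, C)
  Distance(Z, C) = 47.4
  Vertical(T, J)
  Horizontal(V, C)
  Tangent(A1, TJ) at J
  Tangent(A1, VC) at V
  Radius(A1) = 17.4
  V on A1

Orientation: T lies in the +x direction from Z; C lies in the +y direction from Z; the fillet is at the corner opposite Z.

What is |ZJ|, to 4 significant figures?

61.08

The virtual corner opposite Z is at (53.20, 47.40). The tangent condition forces FJ to be normal to TJ and since A1 is tangent to VC there, FV ⟂ VC, with radius 17.4, so the center F sits 17.4 in from both sides at F = (35.80, 30.00). That places the tangent points at J = (53.20, 30.00) on TJ and V = (35.80, 47.40) on VC. Then |ZJ| = |J − Z| = 61.08.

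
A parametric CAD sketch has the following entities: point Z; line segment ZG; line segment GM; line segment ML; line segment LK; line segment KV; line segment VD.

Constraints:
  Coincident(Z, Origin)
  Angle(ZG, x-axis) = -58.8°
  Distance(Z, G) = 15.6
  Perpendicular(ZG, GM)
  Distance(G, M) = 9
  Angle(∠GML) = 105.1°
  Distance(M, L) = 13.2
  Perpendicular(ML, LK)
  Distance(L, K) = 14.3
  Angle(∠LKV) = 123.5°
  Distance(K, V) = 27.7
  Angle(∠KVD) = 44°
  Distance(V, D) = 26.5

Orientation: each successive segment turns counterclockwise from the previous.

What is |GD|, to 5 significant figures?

5.2945

Z is at the origin; ZG runs at -58.8° with length 15.6, so G = (8.0812, -13.344). ZG ⟂ GM, so GM runs at 31.200°; with |GM| = 9.0, M = (15.779, -8.6814). ∠GML = 105.1° gives ML at 106.10° from the x-axis; with |ML| = 13.2, L = (12.119, 4.0008). The perpendicularity gives LK at right angles to ML, so LK runs at -163.90°; with |LK| = 14.3, K = (-1.6202, 0.035246). ∠LKV = 123.5° gives KV at -107.40° from the x-axis; with |KV| = 27.7, V = (-9.9036, -26.397). ∠KVD = 44.0° gives VD at 28.600° from the x-axis; with |VD| = 26.5, D = (13.363, -13.712). Then |GD| = |D − G| = 5.2945.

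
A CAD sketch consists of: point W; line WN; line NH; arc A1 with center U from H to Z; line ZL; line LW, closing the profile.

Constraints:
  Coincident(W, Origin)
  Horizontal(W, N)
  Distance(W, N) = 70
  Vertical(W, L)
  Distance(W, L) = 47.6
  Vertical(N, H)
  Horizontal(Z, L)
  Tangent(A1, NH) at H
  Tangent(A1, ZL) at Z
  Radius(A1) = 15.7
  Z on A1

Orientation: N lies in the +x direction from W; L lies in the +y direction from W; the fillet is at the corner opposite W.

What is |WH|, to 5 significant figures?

76.926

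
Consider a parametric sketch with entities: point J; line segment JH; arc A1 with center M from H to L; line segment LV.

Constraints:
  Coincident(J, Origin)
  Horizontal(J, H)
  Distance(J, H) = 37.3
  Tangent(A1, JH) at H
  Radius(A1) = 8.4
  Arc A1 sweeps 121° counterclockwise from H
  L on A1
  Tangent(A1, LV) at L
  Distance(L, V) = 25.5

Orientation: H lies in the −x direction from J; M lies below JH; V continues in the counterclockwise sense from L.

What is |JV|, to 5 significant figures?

46.690

On A1, H sits at bearing 90° from M; a 121° counterclockwise sweep puts L at bearing 211°, so L = M + 8.4·(cos 211°, sin 211°) = (-44.500, -12.726). Since A1 is tangent to LV there, ML ⟂ LV, so LV runs along (−sin 211°, cos 211°); with |LV| = 25.5, V = (-31.367, -34.584). Then |JV| = |V − J| = 46.690.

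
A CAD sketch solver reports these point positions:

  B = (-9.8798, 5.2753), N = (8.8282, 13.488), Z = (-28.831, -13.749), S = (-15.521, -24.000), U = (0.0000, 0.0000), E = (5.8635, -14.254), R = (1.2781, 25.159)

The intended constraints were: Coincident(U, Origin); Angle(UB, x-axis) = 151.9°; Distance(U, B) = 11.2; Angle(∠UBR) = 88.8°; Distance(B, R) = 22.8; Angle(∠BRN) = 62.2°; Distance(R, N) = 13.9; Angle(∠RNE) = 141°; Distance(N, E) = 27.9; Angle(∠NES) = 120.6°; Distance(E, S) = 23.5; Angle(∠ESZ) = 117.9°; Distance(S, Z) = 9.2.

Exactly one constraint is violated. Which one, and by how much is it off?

Distance(S, Z) = 9.2 — off by 7.60.

U = (0.00, 0.00) ✓; UB at 151.9° ✓; |UB| = 11.20 ✓; ∠UBR = 88.80° ✓; |BR| = 22.80 ✓; ∠BRN = 62.20° ✓; |RN| = 13.90 ✓; ∠RNE = 141.0° ✓; |NE| = 27.90 ✓; ∠NES = 120.6° ✓; |ES| = 23.50 ✓; ∠ESZ = 117.9° ✓; |SZ| = 16.80 ✗.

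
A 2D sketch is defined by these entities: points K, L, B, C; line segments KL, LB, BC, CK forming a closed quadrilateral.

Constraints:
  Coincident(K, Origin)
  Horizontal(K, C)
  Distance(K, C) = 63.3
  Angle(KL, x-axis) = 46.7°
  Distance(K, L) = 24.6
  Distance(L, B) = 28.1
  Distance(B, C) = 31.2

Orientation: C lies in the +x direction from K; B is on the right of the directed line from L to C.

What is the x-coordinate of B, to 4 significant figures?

32.57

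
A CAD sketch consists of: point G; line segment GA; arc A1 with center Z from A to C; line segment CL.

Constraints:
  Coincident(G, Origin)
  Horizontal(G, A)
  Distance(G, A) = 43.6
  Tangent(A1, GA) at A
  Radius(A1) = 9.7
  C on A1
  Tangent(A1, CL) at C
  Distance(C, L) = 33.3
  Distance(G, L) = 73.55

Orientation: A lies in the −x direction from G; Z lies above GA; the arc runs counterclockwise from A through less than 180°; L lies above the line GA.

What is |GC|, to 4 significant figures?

40.98

G is at the origin; G and A share the same y with |GA| = 43.6 and A on the −x side, so A = (-43.60, 0.000). The tangent condition forces ZA to be normal to GA, so Z = A + (0, 9.7) = (-43.60, 9.700). Since ZC ⟂ CL (tangency), |ZL| = √(9.7² + 33.3²) = 34.68 regardless of where C sits on A1. So L lies on both circle(G, 73.55) and circle(Z, 34.68); the above-GA intersection is L = (-62.49, 38.79). C is the foot of the tangent from L: C = (-37.27, 17.05).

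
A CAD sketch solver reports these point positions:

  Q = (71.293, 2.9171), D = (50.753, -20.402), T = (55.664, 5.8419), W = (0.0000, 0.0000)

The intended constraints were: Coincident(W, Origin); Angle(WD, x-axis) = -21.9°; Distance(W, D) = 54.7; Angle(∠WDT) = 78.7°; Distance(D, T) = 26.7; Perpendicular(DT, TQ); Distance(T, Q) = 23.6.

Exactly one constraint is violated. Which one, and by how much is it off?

Distance(T, Q) = 23.6 — off by 7.70.

W = (0.00, 0.00) ✓; WD at -21.90° ✓; |WD| = 54.70 ✓; ∠WDT = 78.70° ✓; |DT| = 26.70 ✓; ∠(DT, TQ) = 90.00° ✓; |TQ| = 15.90 ✗.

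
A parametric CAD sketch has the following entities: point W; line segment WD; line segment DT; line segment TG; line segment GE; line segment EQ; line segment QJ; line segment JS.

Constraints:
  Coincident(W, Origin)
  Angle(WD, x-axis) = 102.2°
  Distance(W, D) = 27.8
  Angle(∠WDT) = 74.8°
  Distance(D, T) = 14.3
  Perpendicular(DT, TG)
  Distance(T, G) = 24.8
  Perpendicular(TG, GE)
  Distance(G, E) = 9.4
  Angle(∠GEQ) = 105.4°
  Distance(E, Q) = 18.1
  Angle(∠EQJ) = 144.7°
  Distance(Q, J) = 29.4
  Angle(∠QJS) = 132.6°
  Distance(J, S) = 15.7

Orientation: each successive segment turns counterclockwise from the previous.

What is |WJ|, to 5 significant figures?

47.206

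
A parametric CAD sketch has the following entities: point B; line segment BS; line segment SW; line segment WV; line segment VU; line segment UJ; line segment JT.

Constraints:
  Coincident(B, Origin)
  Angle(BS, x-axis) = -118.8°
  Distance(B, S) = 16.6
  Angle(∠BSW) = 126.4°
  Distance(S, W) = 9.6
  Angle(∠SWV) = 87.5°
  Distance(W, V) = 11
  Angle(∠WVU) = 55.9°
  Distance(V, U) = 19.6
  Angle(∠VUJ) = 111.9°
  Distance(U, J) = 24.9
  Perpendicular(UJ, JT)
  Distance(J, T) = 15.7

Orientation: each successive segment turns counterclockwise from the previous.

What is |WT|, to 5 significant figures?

21.460

B is at the origin; BS runs at -118.8° with length 16.6, so S = (-7.9971, -14.547). ∠BSW = 126.4° gives SW at -65.200° from the x-axis; with |SW| = 9.6, W = (-3.9704, -23.261). ∠SWV = 87.5° gives WV at 27.300° from the x-axis; with |WV| = 11.0, V = (5.8044, -18.216). ∠WVU = 55.9° gives VU at 151.40° from the x-axis; with |VU| = 19.6, U = (-11.404, -8.8338). ∠VUJ = 111.9° gives UJ at -140.50° from the x-axis; with |UJ| = 24.9, J = (-30.617, -24.672). The perpendicularity gives JT at right angles to UJ, so JT runs at -50.500°; with |JT| = 15.7, T = (-20.631, -36.787). Then |WT| = |T − W| = 21.460.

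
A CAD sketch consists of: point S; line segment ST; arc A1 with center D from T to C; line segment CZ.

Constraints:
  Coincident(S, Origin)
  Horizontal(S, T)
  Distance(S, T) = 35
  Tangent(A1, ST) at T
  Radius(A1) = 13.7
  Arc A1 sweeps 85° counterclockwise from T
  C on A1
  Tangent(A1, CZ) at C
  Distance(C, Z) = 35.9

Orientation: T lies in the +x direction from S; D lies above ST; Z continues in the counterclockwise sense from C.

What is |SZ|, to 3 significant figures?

70.8

On A1, T sits at bearing -90° from D; an 85° counterclockwise sweep puts C at bearing -5°, so C = D + 13.7·(cos -5°, sin -5°) = (48.6, 12.5). Tangency of A1 to CZ means the radius DC is perpendicular to CZ, so CZ runs along (−sin -5°, cos -5°); with |CZ| = 35.9, Z = (51.8, 48.3). Then |SZ| = |Z − S| = 70.8.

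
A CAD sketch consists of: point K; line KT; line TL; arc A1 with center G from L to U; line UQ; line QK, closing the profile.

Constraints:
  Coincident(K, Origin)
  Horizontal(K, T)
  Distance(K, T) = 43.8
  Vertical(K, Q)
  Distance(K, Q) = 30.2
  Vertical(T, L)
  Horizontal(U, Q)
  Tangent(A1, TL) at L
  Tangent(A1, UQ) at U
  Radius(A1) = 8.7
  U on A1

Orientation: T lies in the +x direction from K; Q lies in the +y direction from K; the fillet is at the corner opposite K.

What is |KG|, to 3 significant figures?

41.2

K is at the origin; K and T share the same y with |KT| = 43.8 and T on the +x side, so T = (43.8, 0.00). K and Q share the same x with |KQ| = 30.2 and Q on the +y side, so Q = (0.00, 30.2). The virtual corner opposite K is at (43.8, 30.2). The tangent condition forces GL to be normal to TL and the tangent condition forces GU to be normal to UQ, with radius 8.7, so the center G sits 8.7 in from both sides at G = (35.1, 21.5). Then |KG| = |G − K| = 41.2.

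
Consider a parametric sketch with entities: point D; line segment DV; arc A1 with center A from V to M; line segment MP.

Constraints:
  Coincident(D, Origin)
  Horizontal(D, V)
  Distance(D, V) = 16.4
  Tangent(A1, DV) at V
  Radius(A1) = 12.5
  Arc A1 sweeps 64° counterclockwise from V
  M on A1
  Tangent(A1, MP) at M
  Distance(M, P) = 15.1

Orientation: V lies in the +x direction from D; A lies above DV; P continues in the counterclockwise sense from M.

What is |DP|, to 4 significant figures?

39.97

D is at the origin; D and V share the same y with |DV| = 16.4 and V on the +x side, so V = (16.40, 0.000). A1 meets DV tangentially, so AV is at right angles to DV, so A = V + (0, 12.5) = (16.40, 12.50). On A1, V sits at bearing -90° from A; a 64° counterclockwise sweep puts M at bearing -26°, so M = A + 12.5·(cos -26°, sin -26°) = (27.63, 7.020). Since A1 is tangent to MP there, AM ⟂ MP, so MP runs along (−sin -26°, cos -26°); with |MP| = 15.1, P = (34.25, 20.59). Then |DP| = |P − D| = 39.97.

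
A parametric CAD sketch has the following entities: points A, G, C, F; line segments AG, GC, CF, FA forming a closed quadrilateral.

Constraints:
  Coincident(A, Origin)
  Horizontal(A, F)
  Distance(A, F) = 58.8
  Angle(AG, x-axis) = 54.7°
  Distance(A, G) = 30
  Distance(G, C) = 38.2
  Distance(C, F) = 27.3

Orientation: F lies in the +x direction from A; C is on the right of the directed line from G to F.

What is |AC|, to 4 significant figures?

34.96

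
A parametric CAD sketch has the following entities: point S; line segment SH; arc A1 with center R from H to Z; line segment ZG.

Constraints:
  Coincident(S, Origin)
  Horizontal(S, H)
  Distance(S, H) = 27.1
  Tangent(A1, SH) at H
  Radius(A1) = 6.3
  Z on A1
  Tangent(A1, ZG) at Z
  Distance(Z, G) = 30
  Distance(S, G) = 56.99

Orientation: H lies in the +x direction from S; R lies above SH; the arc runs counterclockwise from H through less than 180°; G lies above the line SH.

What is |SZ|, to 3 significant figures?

32.1

Checks: |RZ| = 6.300 ✓; ∠(RZ, ZG) = 90.00° ✓; |ZG| = 30.00 ✓; |SG| = 56.99 ✓.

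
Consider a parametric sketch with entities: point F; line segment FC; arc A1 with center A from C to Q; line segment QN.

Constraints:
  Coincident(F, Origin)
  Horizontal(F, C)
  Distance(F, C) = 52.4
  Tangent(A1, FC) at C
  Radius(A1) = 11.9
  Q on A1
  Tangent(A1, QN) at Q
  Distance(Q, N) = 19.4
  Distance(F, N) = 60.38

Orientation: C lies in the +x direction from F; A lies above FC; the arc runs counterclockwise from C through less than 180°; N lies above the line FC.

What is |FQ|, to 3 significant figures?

64.6

F is at the origin; F and C share the same y with |FC| = 52.4 and C on the +x side, so C = (52.4, 0.00). A1 meets FC tangentially, so AC is at right angles to FC, so A = C + (0, 11.9) = (52.4, 11.9). Since AQ ⟂ QN (tangency), |AN| = √(11.9² + 19.4²) = 22.8 regardless of where Q sits on A1. So N lies on both circle(F, 60.38) and circle(A, 22.8); the above-FC intersection is N = (49.6, 34.5). Q is the foot of the tangent from N: Q = (61.7, 19.3).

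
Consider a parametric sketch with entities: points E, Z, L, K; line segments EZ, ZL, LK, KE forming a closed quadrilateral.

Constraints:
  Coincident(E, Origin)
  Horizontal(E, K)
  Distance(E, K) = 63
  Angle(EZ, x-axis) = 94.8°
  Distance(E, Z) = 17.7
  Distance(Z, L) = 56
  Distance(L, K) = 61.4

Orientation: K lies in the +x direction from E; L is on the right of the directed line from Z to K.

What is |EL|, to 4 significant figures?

38.75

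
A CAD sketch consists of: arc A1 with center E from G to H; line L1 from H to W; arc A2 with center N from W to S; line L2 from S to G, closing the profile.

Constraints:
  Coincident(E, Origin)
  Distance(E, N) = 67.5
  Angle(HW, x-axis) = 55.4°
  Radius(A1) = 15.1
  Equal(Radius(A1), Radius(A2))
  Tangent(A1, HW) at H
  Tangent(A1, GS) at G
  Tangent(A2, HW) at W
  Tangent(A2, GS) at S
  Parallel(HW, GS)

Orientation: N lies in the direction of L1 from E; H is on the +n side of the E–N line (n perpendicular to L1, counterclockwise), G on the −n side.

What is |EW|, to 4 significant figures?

69.17

Tangency of A1 to both parallel lines with radius 15.1 puts H and G at E ± 15.1·n: H = (-12.43, 8.574), G = (12.43, -8.574). Equal radii place W and S the same way about N: W = N + 15.1·n = (25.90, 64.14), S = N − 15.1·n = (50.76, 46.99). Then |EW| = |W − E| = 69.17.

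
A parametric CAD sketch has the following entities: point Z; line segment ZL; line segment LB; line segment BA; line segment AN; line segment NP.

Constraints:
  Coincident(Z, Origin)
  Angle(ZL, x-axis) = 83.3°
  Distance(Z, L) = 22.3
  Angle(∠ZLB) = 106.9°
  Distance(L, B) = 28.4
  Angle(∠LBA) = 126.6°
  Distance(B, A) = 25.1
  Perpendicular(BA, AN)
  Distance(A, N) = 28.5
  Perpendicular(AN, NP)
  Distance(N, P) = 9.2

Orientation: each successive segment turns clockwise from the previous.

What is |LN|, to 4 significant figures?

42.42

∠LBA = 126.6° gives BA at -43.20° from the x-axis; with |BA| = 25.1, A = (48.85, 9.995). BA is perpendicular to AN, so AN runs at -133.2°; with |AN| = 28.5, N = (29.34, -10.78). Then |LN| = |N − L| = 42.42.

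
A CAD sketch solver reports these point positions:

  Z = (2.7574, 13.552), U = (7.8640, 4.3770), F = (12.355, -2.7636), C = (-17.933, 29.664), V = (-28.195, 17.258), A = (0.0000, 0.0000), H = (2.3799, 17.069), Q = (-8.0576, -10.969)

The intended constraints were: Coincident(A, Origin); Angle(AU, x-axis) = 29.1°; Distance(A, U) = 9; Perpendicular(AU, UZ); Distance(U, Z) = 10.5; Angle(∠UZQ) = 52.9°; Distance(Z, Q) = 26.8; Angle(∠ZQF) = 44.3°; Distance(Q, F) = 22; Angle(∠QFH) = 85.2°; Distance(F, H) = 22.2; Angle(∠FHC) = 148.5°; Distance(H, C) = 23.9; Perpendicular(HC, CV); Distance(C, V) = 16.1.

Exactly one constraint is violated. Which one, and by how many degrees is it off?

Perpendicular(HC, CV) — off by 7.80°.

A = (0.00, 0.00) ✓; AU at 29.10° ✓; |AU| = 9.000 ✓; ∠(AU, UZ) = 90.00° ✓; |UZ| = 10.50 ✓; ∠UZQ = 52.90° ✓; |ZQ| = 26.80 ✓; ∠ZQF = 44.30° ✓; |QF| = 22.00 ✓; ∠QFH = 85.20° ✓; |FH| = 22.20 ✓; ∠FHC = 148.5° ✓; |HC| = 23.90 ✓; ∠(HC, CV) = 82.20° ✗; |CV| = 16.10 ✓.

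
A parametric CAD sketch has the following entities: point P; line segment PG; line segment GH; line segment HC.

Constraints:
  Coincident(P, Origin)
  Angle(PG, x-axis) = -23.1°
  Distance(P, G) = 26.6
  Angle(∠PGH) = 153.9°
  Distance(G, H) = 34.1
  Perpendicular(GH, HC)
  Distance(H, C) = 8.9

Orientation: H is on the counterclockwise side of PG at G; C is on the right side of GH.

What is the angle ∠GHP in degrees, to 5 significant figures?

11.410°

P is at the origin; PG runs at -23.1° with length 26.6, so G = 26.6·(cos -23.1°, sin -23.1°) = (24.467, -10.436). ∠PGH = 153.9°, so GH runs at -23.1° + (180° − 153.9°) = 3.0000° from the x-axis; with |GH| = 34.1, H = G + 34.1·(cos 3.0000°, sin 3.0000°) = (58.521, -8.6515). Then cos ∠GHP = HG·HP / (|HG||HP|), giving 11.410°.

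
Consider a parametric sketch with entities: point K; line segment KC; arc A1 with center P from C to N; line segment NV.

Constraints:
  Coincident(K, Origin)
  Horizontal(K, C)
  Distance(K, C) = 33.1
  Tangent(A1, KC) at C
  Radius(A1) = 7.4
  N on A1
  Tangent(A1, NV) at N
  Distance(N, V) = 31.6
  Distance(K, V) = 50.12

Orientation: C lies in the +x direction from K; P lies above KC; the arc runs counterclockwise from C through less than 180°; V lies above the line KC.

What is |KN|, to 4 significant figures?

41.29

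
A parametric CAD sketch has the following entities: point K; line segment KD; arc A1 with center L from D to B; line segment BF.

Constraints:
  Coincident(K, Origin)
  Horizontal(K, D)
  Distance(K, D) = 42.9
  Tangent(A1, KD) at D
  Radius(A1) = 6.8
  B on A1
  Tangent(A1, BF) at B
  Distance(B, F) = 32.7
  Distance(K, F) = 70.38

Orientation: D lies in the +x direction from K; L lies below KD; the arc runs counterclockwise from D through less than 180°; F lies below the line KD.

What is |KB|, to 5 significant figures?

39.821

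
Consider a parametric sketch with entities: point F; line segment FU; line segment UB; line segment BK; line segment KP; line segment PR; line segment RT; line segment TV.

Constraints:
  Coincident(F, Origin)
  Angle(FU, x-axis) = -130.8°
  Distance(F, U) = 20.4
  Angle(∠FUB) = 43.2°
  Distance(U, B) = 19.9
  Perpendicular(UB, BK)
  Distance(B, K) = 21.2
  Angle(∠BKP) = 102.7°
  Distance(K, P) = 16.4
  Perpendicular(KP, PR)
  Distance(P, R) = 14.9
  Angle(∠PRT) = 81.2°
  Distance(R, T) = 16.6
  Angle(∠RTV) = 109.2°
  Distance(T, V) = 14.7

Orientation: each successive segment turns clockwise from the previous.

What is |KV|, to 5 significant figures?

3.3864

∠PRT = 81.2° gives RT at 96.300° from the x-axis; with |RT| = 16.6, T = (-4.9166, 2.1121). ∠RTV = 109.2° gives TV at 25.500° from the x-axis; with |TV| = 14.7, V = (8.3514, 8.4406). Then |KV| = |V − K| = 3.3864.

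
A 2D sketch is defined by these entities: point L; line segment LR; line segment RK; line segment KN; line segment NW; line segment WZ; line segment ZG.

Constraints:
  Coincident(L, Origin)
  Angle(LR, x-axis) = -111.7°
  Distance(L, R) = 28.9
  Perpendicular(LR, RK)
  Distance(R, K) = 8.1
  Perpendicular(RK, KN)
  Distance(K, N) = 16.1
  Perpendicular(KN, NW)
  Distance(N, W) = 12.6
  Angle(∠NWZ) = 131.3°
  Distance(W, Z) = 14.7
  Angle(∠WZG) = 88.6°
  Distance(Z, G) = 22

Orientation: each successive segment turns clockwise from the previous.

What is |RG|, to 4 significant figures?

9.442

L is at the origin; LR runs at -111.7° with length 28.9, so R = (-10.69, -26.85). LR is perpendicular to RK, so RK runs at 158.3°; with |RK| = 8.1, K = (-18.21, -23.86). The perpendicularity gives KN at right angles to RK, so KN runs at 68.30°; with |KN| = 16.1, N = (-12.26, -8.898). The perpendicularity gives NW at right angles to KN, so NW runs at -21.70°; with |NW| = 12.6, W = (-0.5517, -13.56). ∠NWZ = 131.3° gives WZ at -70.40° from the x-axis; with |WZ| = 14.7, Z = (4.379, -27.41). ∠WZG = 88.6° gives ZG at -161.8° from the x-axis; with |ZG| = 22.0, G = (-16.52, -34.28). Then |RG| = |G − R| = 9.442.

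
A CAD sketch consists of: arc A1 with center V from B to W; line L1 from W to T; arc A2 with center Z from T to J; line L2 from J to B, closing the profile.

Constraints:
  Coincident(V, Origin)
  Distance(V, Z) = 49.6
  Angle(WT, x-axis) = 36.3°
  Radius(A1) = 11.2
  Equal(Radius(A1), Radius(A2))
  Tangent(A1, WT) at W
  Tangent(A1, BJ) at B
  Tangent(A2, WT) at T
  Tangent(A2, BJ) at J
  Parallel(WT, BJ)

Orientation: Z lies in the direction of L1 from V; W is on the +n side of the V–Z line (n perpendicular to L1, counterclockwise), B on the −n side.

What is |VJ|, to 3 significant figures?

50.8

Tangency of A1 to both parallel lines with radius 11.2 puts W and B at V ± 11.2·n: W = (-6.63, 9.03), B = (6.63, -9.03). Equal radii place T and J the same way about Z: T = Z + 11.2·n = (33.3, 38.4), J = Z − 11.2·n = (46.6, 20.3). Then |VJ| = |J − V| = 50.8.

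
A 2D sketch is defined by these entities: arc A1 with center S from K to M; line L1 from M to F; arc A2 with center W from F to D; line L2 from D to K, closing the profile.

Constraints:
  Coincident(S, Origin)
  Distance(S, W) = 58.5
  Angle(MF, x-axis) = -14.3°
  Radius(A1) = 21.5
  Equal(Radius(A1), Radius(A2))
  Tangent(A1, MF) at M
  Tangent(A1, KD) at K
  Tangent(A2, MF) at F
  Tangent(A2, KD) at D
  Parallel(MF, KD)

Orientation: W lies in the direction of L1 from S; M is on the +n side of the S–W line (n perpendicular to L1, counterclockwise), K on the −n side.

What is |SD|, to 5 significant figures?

62.326

The slot axis is L1's direction at -14.3°, so u = (cos -14.3°, sin -14.3°) = (0.96902, -0.24700) and n = (−sin -14.3°, cos -14.3°) = (0.24700, 0.96902). S is at the origin and W lies 58.5 along u from S, so W = 58.5·u = (56.687, -14.449). Tangency of A1 to both parallel lines with radius 21.5 puts M and K at S ± 21.5·n: M = (5.3105, 20.834), K = (-5.3105, -20.834). Equal radii place F and D the same way about W: F = W + 21.5·n = (61.998, 6.3844), D = W − 21.5·n = (51.377, -35.283). Then |SD| = |D − S| = 62.326.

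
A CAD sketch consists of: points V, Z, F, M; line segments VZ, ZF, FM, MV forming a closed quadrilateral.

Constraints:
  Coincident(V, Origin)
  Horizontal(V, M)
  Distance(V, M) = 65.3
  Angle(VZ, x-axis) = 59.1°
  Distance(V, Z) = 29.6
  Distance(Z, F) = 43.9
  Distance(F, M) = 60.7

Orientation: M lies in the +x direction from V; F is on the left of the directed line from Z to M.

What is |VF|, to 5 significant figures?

73.083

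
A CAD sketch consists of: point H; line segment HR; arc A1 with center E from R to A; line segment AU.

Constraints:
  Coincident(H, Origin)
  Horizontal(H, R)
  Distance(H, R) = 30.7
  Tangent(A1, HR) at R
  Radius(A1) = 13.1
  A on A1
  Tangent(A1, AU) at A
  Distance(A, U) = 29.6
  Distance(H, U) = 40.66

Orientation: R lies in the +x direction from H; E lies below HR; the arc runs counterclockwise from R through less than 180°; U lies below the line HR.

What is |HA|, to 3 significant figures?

20.6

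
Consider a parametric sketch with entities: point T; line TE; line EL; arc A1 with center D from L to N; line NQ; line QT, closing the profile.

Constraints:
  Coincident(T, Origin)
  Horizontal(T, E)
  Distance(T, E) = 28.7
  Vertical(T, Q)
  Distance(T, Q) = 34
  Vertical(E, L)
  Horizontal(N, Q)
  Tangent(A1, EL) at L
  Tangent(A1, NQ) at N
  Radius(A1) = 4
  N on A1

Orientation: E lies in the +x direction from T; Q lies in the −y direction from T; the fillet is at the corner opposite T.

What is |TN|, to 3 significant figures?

42.0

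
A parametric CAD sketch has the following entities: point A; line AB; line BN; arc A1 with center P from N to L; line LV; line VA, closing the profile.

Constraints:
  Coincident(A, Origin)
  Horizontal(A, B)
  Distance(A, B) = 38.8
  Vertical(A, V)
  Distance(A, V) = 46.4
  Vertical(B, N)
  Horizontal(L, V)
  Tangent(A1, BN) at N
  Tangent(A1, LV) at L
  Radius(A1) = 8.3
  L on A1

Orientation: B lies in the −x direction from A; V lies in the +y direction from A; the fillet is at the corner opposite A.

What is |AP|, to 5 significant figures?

48.804

A is at the origin; A and B share the same y with |AB| = 38.8 and B on the −x side, so B = (-38.800, 0.0000). AV is vertical with |AV| = 46.4 and V on the +y side, so V = (0.0000, 46.400). The virtual corner opposite A is at (-38.800, 46.400). A1 meets BN tangentially, so PN is at right angles to BN and since A1 is tangent to LV there, PL ⟂ LV, with radius 8.3, so the center P sits 8.3 in from both sides at P = (-30.500, 38.100). Then |AP| = |P − A| = 48.804.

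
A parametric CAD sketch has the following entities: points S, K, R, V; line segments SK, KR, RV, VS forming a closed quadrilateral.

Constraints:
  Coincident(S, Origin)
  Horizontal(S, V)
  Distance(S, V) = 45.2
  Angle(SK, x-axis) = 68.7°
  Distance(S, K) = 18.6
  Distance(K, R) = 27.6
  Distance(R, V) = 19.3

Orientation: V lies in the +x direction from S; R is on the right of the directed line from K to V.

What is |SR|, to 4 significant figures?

26.16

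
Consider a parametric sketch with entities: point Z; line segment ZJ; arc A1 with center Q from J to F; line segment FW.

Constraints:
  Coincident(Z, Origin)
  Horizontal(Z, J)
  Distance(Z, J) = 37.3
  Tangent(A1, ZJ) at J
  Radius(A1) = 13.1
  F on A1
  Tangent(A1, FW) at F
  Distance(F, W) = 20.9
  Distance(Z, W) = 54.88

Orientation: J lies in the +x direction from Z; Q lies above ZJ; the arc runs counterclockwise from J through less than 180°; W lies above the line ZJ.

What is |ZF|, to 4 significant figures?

52.57

Checks: |QF| = 13.10 ✓; ∠(QF, FW) = 90.00° ✓; |FW| = 20.90 ✓; |ZW| = 54.88 ✓.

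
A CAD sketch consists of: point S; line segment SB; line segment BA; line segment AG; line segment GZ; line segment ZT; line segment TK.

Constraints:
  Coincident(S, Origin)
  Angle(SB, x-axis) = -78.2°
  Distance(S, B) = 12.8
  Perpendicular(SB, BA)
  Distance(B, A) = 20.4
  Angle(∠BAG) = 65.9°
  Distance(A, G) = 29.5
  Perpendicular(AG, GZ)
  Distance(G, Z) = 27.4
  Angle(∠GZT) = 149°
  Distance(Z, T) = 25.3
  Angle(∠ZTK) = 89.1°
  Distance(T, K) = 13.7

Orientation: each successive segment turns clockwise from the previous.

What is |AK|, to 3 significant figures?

42.1

S is at the origin; SB runs at -78.2° with length 12.8, so B = (2.62, -12.5). SB is perpendicular to BA, so BA runs at -168°; with |BA| = 20.4, A = (-17.4, -16.7). ∠BAG = 65.9° gives AG at 77.7° from the x-axis; with |AG| = 29.5, G = (-11.1, 12.1). AG ⟂ GZ, so GZ runs at -12.3°; with |GZ| = 27.4, Z = (15.7, 6.28). ∠GZT = 149.0° gives ZT at -43.3° from the x-axis; with |ZT| = 25.3, T = (34.1, -11.1). ∠ZTK = 89.1° gives TK at -134° from the x-axis; with |TK| = 13.7, K = (24.6, -20.9). Then |AK| = |K − A| = 42.1.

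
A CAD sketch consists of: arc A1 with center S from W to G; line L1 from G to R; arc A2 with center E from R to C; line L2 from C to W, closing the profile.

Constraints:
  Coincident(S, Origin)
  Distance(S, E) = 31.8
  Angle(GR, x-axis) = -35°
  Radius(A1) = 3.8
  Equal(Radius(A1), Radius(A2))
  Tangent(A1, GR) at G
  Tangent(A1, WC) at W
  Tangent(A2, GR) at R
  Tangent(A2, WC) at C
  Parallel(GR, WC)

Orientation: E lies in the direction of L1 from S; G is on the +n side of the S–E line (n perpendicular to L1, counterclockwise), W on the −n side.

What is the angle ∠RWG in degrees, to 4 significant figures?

76.56°

The slot axis is L1's direction at -35.0°, so u = (cos -35.0°, sin -35.0°) = (0.8192, -0.5736) and n = (−sin -35.0°, cos -35.0°) = (0.5736, 0.8192). S is at the origin and E lies 31.8 along u from S, so E = 31.8·u = (26.05, -18.24). Tangency of A1 to both parallel lines with radius 3.8 puts G and W at S ± 3.8·n: G = (2.180, 3.113), W = (-2.180, -3.113). Equal radii place R and C the same way about E: R = E + 3.8·n = (28.23, -15.13), C = E − 3.8·n = (23.87, -21.35). Then cos ∠RWG = WR·WG / (|WR||WG|), giving 76.56°.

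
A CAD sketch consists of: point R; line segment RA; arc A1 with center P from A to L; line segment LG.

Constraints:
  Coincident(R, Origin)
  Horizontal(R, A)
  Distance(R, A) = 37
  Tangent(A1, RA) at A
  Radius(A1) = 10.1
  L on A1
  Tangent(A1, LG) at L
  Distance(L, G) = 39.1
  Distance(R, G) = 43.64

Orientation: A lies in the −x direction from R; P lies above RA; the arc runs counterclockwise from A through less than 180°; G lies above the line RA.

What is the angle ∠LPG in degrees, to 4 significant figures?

75.52°

R is at the origin; R and A share the same y with |RA| = 37.0 and A on the −x side, so A = (-37.00, 0.000). The tangent condition forces PA to be normal to RA, so P = A + (0, 10.1) = (-37.00, 10.10). Since PL ⟂ LG (tangency), |PG| = √(10.1² + 39.1²) = 40.38 regardless of where L sits on A1. So G lies on both circle(R, 43.64) and circle(P, 40.38); the above-RA intersection is G = (-12.13, 41.92). L is the foot of the tangent from G: L = (-27.74, 6.069).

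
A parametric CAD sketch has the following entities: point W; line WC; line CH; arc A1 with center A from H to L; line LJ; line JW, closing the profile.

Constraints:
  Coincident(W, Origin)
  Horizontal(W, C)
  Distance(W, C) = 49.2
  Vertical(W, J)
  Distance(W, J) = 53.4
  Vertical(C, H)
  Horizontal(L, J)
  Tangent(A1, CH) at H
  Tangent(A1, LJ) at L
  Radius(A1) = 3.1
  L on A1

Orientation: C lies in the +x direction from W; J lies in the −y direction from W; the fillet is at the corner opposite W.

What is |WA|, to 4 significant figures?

68.23

W is at the origin; WC is horizontal with |WC| = 49.2 and C on the +x side, so C = (49.20, 0.000). WJ is vertical with |WJ| = 53.4 and J on the −y side, so J = (0.000, -53.40). The virtual corner opposite W is at (49.20, -53.40). Since A1 is tangent to CH there, AH ⟂ CH and since A1 is tangent to LJ there, AL ⟂ LJ, with radius 3.1, so the center A sits 3.1 in from both sides at A = (46.10, -50.30). Then |WA| = |A − W| = 68.23.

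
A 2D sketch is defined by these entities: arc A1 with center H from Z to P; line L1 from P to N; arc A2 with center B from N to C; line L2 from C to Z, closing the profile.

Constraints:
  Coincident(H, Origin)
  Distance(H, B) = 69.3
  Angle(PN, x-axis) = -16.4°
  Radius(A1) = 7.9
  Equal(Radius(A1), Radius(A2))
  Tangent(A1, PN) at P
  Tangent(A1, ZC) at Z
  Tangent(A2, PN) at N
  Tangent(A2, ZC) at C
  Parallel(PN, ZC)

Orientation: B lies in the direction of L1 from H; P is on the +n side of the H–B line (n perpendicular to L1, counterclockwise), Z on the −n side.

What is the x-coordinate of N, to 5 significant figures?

68.711

Tangency of A1 to both parallel lines with radius 7.9 puts P and Z at H ± 7.9·n: P = (2.2305, 7.5786), Z = (-2.2305, -7.5786). Equal radii place N and C the same way about B: N = B + 7.9·n = (68.711, -11.988), C = B − 7.9·n = (64.250, -27.145). So N.x = 68.711.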